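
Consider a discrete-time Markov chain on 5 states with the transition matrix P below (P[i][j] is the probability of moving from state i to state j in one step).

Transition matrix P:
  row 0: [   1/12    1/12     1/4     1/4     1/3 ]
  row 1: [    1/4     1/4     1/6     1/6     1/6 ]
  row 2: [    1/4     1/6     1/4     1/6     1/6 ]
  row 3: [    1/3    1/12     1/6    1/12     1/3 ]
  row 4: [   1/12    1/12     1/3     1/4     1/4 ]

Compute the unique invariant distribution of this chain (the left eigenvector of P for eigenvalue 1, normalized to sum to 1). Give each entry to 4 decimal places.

π = [0.1919, 0.1245, 0.2449, 0.1879, 0.2509]

Balance equations π_j = Σ_i π_i·P[i][j]:
  π_0 = 1/12·π_0 + 1/4·π_1 + 1/4·π_2 + 1/3·π_3 + 1/12·π_4
  π_1 = 1/12·π_0 + 1/4·π_1 + 1/6·π_2 + 1/12·π_3 + 1/12·π_4
  π_2 = 1/4·π_0 + 1/6·π_1 + 1/4·π_2 + 1/6·π_3 + 1/3·π_4
  π_3 = 1/4·π_0 + 1/6·π_1 + 1/6·π_2 + 1/12·π_3 + 1/4·π_4
  normalize: π_0 + π_1 + π_2 + π_3 + π_4 = 1
Solving the linear system gives exactly π = [387/2017, 2762/22187, 5433/22187, 379/2017, 506/2017].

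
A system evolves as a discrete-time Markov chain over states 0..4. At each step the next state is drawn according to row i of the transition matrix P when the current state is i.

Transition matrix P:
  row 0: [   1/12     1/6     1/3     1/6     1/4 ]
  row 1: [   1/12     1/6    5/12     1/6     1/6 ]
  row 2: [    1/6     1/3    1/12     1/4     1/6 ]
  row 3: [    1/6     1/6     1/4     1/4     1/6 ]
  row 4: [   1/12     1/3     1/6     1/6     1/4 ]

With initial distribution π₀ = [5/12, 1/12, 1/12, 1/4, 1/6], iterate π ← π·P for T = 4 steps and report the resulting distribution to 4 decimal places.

π = [0.1208, 0.2400, 0.2423, 0.2042, 0.1927]

t=0: π = [0.4167, 0.0833, 0.0833, 0.2500, 0.1667]
t=1: π = [0.1111, 0.2083, 0.2708, 0.1944, 0.2153]
t=2: π = [0.1221, 0.2477, 0.2309, 0.2054, 0.1939]
t=3: π = [0.1197, 0.2375, 0.2468, 0.2030, 0.1930]
t=4: π = [0.1208, 0.2400, 0.2423, 0.2042, 0.1927]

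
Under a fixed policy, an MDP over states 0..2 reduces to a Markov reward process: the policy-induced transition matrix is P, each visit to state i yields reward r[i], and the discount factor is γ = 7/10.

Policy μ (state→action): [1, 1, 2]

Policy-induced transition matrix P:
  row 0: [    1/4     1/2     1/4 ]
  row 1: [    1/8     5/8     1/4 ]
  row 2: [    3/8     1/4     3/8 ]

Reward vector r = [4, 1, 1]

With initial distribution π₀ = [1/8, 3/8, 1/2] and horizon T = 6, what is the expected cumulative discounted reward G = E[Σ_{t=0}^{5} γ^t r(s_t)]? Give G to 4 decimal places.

t=0: π = [0.1250, 0.3750, 0.5000], E[r] = 1.3750, γ^t·E[r] = 1.375000, running G = 1.375000
t=1: π = [0.2656, 0.4219, 0.3125], E[r] = 1.7969, γ^t·E[r] = 1.257813, running G = 2.632813
t=2: π = [0.2363, 0.4746, 0.2891], E[r] = 1.7090, γ^t·E[r] = 0.837402, running G = 3.470215
t=3: π = [0.2268, 0.4871, 0.2861], E[r] = 1.6804, γ^t·E[r] = 0.576384, running G = 4.046599
t=4: π = [0.2249, 0.4893, 0.2858], E[r] = 1.6747, γ^t·E[r] = 0.402084, running G = 4.448683
t=5: π = [0.2246, 0.4897, 0.2857], E[r] = 1.6737, γ^t·E[r] = 0.281291, running G = 4.729974

G = 4.7300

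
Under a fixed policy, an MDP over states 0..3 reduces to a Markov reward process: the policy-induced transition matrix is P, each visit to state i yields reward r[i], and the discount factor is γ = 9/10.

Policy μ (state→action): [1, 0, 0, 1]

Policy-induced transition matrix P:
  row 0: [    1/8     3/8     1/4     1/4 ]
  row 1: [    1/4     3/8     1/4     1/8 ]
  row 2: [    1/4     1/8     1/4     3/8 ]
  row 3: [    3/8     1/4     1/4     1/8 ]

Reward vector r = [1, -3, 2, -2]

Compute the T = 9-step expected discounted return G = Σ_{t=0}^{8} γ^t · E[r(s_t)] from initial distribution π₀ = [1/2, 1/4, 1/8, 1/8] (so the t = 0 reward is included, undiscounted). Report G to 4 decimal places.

t=0: π = [0.5000, 0.2500, 0.1250, 0.1250], E[r] = -0.2500, γ^t·E[r] = -0.250000, running G = -0.250000
t=1: π = [0.2031, 0.3281, 0.2500, 0.2188], E[r] = -0.7188, γ^t·E[r] = -0.646875, running G = -0.896875
t=2: π = [0.2520, 0.2852, 0.2500, 0.2129], E[r] = -0.5293, γ^t·E[r] = -0.428730, running G = -1.325605
t=3: π = [0.2451, 0.2859, 0.2500, 0.2190], E[r] = -0.5505, γ^t·E[r] = -0.401342, running G = -1.726947
t=4: π = [0.2467, 0.2851, 0.2500, 0.2181], E[r] = -0.5449, γ^t·E[r] = -0.357523, running G = -2.084470
t=5: π = [0.2464, 0.2852, 0.2500, 0.2183], E[r] = -0.5460, γ^t·E[r] = -0.322381, running G = -2.406852
t=6: π = [0.2465, 0.2852, 0.2500, 0.2183], E[r] = -0.5457, γ^t·E[r] = -0.290028, running G = -2.696880
t=7: π = [0.2465, 0.2852, 0.2500, 0.2183], E[r] = -0.5458, γ^t·E[r] = -0.261046, running G = -2.957925
t=8: π = [0.2465, 0.2852, 0.2500, 0.2183], E[r] = -0.5458, γ^t·E[r] = -0.234937, running G = -3.192863

G = -3.1929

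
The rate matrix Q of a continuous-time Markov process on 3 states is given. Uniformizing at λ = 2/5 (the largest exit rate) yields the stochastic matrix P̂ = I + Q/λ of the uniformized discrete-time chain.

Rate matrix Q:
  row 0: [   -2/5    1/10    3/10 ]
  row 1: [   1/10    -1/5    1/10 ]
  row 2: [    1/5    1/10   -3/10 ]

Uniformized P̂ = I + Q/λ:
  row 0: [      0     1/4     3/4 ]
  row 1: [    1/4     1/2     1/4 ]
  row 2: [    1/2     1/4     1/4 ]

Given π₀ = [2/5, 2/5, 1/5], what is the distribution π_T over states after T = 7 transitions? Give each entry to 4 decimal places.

π = [0.2766, 0.3333, 0.3900]

t=0: π = [0.4000, 0.4000, 0.2000]
t=1: π = [0.2000, 0.3500, 0.4500]
t=2: π = [0.3125, 0.3375, 0.3500]
t=3: π = [0.2594, 0.3344, 0.4063]
t=4: π = [0.2867, 0.3336, 0.3797]
t=5: π = [0.2732, 0.3334, 0.3934]
t=6: π = [0.2800, 0.3333, 0.3866]
t=7: π = [0.2766, 0.3333, 0.3900]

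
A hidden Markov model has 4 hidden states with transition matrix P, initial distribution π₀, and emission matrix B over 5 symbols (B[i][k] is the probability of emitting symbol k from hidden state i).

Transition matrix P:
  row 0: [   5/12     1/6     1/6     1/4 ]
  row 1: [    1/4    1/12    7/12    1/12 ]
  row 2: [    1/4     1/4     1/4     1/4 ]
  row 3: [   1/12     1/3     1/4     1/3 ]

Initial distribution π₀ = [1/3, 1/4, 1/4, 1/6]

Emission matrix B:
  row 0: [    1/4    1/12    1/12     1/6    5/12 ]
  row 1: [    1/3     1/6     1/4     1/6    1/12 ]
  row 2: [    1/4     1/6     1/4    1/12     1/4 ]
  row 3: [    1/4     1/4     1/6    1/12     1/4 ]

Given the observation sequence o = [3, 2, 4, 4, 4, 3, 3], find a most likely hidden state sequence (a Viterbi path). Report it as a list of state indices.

path = [1, 2, 0, 0, 0, 0, 0]

t=0: δ = [5.556e-02, 4.167e-02, 2.083e-02, 1.389e-02]  (obs o_0=3)
t=1: δ = [1.929e-03, 2.315e-03, 6.076e-03, 2.315e-03]  ψ = [0, 0, 1, 0]  (obs o_1=2)
t=2: δ = [6.330e-04, 1.266e-04, 3.798e-04, 3.798e-04]  ψ = [2, 2, 2, 2]  (obs o_2=4)
t=3: δ = [1.099e-04, 1.055e-05, 2.637e-05, 3.956e-05]  ψ = [0, 3, 0, 0]  (obs o_3=4)
t=4: δ = [1.908e-05, 1.526e-06, 4.579e-06, 6.868e-06]  ψ = [0, 0, 0, 0]  (obs o_4=4)
t=5: δ = [1.325e-06, 5.299e-07, 2.650e-07, 3.975e-07]  ψ = [0, 0, 0, 0]  (obs o_5=3)
t=6: δ = [9.200e-08, 3.680e-08, 2.576e-08, 2.760e-08]  ψ = [0, 0, 1, 0]  (obs o_6=3)
backtrack: best end state = 0; path = [1, 2, 0, 0, 0, 0, 0]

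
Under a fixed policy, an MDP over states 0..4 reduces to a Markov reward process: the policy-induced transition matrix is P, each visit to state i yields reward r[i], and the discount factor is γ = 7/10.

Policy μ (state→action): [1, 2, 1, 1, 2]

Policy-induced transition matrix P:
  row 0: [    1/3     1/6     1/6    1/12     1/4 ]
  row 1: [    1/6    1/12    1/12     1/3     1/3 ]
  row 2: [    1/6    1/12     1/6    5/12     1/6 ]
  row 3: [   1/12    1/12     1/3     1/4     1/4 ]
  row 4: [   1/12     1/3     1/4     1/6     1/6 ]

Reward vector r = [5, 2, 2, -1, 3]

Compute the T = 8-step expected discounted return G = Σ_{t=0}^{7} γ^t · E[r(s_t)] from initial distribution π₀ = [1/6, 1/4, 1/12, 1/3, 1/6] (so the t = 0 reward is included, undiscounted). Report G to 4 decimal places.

G = 5.8187

t=0: π = [0.1667, 0.2500, 0.0833, 0.3333, 0.1667], E[r] = 1.6667, γ^t·E[r] = 1.666667, running G = 1.666667
t=1: π = [0.1528, 0.1389, 0.2153, 0.2431, 0.2500], E[r] = 1.9792, γ^t·E[r] = 1.385417, running G = 3.052083
t=2: π = [0.1510, 0.1586, 0.2164, 0.2512, 0.2228], E[r] = 1.9225, γ^t·E[r] = 0.942002, running G = 3.994086
t=3: π = [0.1523, 0.1516, 0.2139, 0.2555, 0.2266], E[r] = 1.9170, γ^t·E[r] = 0.657532, running G = 4.651618
t=4: π = [0.1519, 0.1527, 0.2155, 0.2540, 0.2259], E[r] = 1.9195, γ^t·E[r] = 0.460882, running G = 5.112500
t=5: π = [0.1520, 0.1525, 0.2151, 0.2545, 0.2259], E[r] = 1.9184, γ^t·E[r] = 0.322424, running G = 5.434923
t=6: π = [0.1520, 0.1525, 0.2152, 0.2544, 0.2260], E[r] = 1.9186, γ^t·E[r] = 0.225726, running G = 5.660650
t=7: π = [0.1520, 0.1525, 0.2152, 0.2544, 0.2259], E[r] = 1.9186, γ^t·E[r] = 0.158003, running G = 5.818653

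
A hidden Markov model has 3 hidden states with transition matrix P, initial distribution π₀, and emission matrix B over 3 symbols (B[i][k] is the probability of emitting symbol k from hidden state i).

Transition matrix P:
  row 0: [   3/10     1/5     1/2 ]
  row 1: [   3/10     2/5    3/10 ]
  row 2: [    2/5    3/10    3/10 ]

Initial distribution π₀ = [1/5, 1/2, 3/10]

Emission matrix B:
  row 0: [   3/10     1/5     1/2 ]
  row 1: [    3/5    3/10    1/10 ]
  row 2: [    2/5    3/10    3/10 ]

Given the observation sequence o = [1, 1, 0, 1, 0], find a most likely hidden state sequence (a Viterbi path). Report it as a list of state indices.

path = [1, 1, 1, 1, 1]

t=0: δ = [4.000e-02, 1.500e-01, 9.000e-02]  (obs o_0=1)
t=1: δ = [9.000e-03, 1.800e-02, 1.350e-02]  ψ = [1, 1, 1]  (obs o_1=1)
t=2: δ = [1.620e-03, 4.320e-03, 2.160e-03]  ψ = [1, 1, 1]  (obs o_2=0)
t=3: δ = [2.592e-04, 5.184e-04, 3.888e-04]  ψ = [1, 1, 1]  (obs o_3=1)
t=4: δ = [4.666e-05, 1.244e-04, 6.221e-05]  ψ = [1, 1, 1]  (obs o_4=0)
backtrack: best end state = 1; path = [1, 1, 1, 1, 1]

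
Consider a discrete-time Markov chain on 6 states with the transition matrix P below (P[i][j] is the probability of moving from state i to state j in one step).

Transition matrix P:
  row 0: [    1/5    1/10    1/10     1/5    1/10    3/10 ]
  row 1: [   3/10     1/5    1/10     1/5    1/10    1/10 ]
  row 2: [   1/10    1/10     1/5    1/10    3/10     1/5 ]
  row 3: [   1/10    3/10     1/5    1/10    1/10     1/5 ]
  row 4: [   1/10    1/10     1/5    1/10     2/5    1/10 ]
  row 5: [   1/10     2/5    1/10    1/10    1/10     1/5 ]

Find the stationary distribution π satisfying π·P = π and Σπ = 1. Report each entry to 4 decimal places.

Balance equations π_j = Σ_i π_i·P[i][j]:
  π_0 = 1/5·π_0 + 3/10·π_1 + 1/10·π_2 + 1/10·π_3 + 1/10·π_4 + 1/10·π_5
  π_1 = 1/10·π_0 + 1/5·π_1 + 1/10·π_2 + 3/10·π_3 + 1/10·π_4 + 2/5·π_5
  π_2 = 1/10·π_0 + 1/10·π_1 + 1/5·π_2 + 1/5·π_3 + 1/5·π_4 + 1/10·π_5
  π_3 = 1/5·π_0 + 1/5·π_1 + 1/10·π_2 + 1/10·π_3 + 1/10·π_4 + 1/10·π_5
  π_4 = 1/10·π_0 + 1/10·π_1 + 3/10·π_2 + 1/10·π_3 + 2/5·π_4 + 1/10·π_5
  normalize: π_0 + π_1 + π_2 + π_3 + π_4 + π_5 = 1
Solving the linear system gives exactly π = [2743/17627, 3530/17627, 2586/17627, 2390/17627, 3257/17627, 3121/17627].

π = [0.1556, 0.2003, 0.1467, 0.1356, 0.1848, 0.1771]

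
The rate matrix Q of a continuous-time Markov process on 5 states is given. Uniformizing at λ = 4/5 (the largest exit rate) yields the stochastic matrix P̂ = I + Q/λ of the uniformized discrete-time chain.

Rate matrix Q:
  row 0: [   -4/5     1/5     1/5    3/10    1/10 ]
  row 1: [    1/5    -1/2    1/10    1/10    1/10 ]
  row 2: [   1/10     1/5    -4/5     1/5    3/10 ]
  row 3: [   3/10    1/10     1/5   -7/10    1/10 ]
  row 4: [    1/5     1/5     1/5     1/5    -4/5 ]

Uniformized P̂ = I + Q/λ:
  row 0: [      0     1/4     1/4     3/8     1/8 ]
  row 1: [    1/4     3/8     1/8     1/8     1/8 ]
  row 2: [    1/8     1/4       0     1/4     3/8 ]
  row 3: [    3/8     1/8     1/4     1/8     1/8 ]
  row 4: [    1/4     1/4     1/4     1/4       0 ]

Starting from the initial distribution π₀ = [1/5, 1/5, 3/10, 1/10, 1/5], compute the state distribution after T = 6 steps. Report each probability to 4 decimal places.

π = [0.2044, 0.2547, 0.1745, 0.2165, 0.1499]

t=0: π = [0.2000, 0.2000, 0.3000, 0.1000, 0.2000]
t=1: π = [0.1750, 0.2625, 0.1500, 0.2375, 0.1750]
t=2: π = [0.2172, 0.2531, 0.1797, 0.2094, 0.1406]
t=3: π = [0.1994, 0.2555, 0.1734, 0.2193, 0.1523]
t=4: π = [0.2059, 0.2545, 0.1747, 0.2156, 0.1493]
t=5: π = [0.2036, 0.2549, 0.1745, 0.2170, 0.1500]
t=6: π = [0.2044, 0.2547, 0.1745, 0.2165, 0.1499]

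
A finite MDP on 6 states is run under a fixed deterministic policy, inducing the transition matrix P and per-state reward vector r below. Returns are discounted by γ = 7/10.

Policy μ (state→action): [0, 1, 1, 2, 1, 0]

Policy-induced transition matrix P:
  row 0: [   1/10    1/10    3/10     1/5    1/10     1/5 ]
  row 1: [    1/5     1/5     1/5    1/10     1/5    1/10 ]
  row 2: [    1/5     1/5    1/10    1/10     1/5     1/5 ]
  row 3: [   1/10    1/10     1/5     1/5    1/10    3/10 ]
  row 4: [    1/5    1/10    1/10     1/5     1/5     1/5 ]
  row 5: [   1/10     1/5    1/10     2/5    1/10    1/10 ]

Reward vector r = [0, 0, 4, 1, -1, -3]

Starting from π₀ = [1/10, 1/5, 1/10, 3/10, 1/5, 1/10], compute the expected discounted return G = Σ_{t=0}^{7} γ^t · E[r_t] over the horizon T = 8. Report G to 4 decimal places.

t=0: π = [0.1000, 0.2000, 0.1000, 0.3000, 0.2000, 0.1000], E[r] = 0.2000, γ^t·E[r] = 0.200000, running G = 0.200000
t=1: π = [0.1500, 0.1400, 0.1700, 0.1900, 0.1500, 0.2000], E[r] = 0.1200, γ^t·E[r] = 0.084000, running G = 0.284000
t=2: π = [0.1460, 0.1510, 0.1630, 0.2090, 0.1460, 0.1850], E[r] = 0.1600, γ^t·E[r] = 0.078400, running G = 0.362400
t=3: π = [0.1460, 0.1499, 0.1652, 0.2056, 0.1460, 0.1873], E[r] = 0.1585, γ^t·E[r] = 0.054366, running G = 0.416766
t=4: π = [0.1461, 0.1502, 0.1648, 0.2060, 0.1461, 0.1868], E[r] = 0.1583, γ^t·E[r] = 0.038013, running G = 0.454778
t=5: π = [0.1461, 0.1502, 0.1648, 0.2059, 0.1461, 0.1869], E[r] = 0.1585, γ^t·E[r] = 0.026633, running G = 0.481411
t=6: π = [0.1461, 0.1502, 0.1648, 0.2059, 0.1461, 0.1869], E[r] = 0.1584, γ^t·E[r] = 0.018639, running G = 0.500050
t=7: π = [0.1461, 0.1502, 0.1648, 0.2059, 0.1461, 0.1869], E[r] = 0.1584, γ^t·E[r] = 0.013048, running G = 0.513098

G = 0.5131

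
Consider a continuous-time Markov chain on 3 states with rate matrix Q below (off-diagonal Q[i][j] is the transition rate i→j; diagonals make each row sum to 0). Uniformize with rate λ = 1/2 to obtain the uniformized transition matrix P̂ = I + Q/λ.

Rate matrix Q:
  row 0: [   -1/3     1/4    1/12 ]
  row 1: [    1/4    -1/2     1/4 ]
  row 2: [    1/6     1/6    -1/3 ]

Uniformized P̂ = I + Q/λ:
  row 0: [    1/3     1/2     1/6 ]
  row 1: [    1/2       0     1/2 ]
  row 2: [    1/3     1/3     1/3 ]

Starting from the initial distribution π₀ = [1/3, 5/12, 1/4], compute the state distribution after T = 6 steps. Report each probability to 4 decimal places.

π = [0.3828, 0.2984, 0.3189]

t=0: π = [0.3333, 0.4167, 0.2500]
t=1: π = [0.4028, 0.2500, 0.3472]
t=2: π = [0.3750, 0.3171, 0.3079]
t=3: π = [0.3862, 0.2901, 0.3237]
t=4: π = [0.3817, 0.3010, 0.3173]
t=5: π = [0.3835, 0.2966, 0.3199]
t=6: π = [0.3828, 0.2984, 0.3189]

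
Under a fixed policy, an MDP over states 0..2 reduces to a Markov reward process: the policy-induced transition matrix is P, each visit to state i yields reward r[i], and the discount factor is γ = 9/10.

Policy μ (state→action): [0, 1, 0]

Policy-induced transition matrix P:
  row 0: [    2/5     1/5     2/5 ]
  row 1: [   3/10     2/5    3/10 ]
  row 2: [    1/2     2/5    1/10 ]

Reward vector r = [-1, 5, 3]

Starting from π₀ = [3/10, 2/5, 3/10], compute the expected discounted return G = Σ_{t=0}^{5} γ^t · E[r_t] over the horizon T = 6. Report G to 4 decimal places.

G = 10.2504

t=0: π = [0.3000, 0.4000, 0.3000], E[r] = 2.6000, γ^t·E[r] = 2.600000, running G = 2.600000
t=1: π = [0.3900, 0.3400, 0.2700], E[r] = 2.1200, γ^t·E[r] = 1.908000, running G = 4.508000
t=2: π = [0.3930, 0.3220, 0.2850], E[r] = 2.0720, γ^t·E[r] = 1.678320, running G = 6.186320
t=3: π = [0.3963, 0.3214, 0.2823], E[r] = 2.0576, γ^t·E[r] = 1.499990, running G = 7.686310
t=4: π = [0.3961, 0.3207, 0.2832], E[r] = 2.0571, γ^t·E[r] = 1.349676, running G = 9.035987
t=5: π = [0.3962, 0.3208, 0.2830], E[r] = 2.0566, γ^t·E[r] = 1.214397, running G = 10.250384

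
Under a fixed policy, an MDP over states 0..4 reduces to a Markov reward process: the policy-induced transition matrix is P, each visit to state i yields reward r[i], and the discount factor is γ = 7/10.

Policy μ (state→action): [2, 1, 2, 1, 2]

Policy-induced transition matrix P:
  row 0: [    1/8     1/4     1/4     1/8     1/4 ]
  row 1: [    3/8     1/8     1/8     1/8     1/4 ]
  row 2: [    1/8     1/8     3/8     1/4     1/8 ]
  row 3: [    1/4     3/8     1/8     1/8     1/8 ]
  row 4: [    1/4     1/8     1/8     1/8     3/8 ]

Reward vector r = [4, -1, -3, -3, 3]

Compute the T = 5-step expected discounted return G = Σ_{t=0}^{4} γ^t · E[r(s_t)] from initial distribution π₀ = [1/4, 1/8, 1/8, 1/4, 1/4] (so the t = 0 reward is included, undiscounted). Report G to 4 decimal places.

t=0: π = [0.2500, 0.1250, 0.1250, 0.2500, 0.2500], E[r] = 0.5000, γ^t·E[r] = 0.500000, running G = 0.500000
t=1: π = [0.2188, 0.2188, 0.1875, 0.1406, 0.2344], E[r] = 0.3750, γ^t·E[r] = 0.262500, running G = 0.762500
t=2: π = [0.2266, 0.1875, 0.1992, 0.1484, 0.2383], E[r] = 0.3906, γ^t·E[r] = 0.191406, running G = 0.953906
t=3: π = [0.2202, 0.1904, 0.2031, 0.1499, 0.2363], E[r] = 0.3403, γ^t·E[r] = 0.116734, running G = 1.070640
t=4: π = [0.2209, 0.1900, 0.2033, 0.1504, 0.2354], E[r] = 0.3387, γ^t·E[r] = 0.081318, running G = 1.151958

G = 1.1520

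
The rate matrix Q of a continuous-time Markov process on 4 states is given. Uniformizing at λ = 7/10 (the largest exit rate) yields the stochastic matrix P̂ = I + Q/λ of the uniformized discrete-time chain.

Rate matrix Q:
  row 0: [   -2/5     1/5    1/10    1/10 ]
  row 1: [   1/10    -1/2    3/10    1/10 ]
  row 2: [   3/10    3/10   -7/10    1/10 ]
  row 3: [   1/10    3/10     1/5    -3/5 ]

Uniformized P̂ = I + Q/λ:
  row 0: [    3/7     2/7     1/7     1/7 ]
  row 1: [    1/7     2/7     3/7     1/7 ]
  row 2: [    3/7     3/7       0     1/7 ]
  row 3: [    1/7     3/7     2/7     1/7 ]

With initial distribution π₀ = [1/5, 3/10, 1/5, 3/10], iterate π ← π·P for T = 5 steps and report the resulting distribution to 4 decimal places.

π = [0.2910, 0.3386, 0.2275, 0.1429]

t=0: π = [0.2000, 0.3000, 0.2000, 0.3000]
t=1: π = [0.2571, 0.3571, 0.2429, 0.1429]
t=2: π = [0.2857, 0.3408, 0.2306, 0.1429]
t=3: π = [0.2904, 0.3391, 0.2277, 0.1429]
t=4: π = [0.2909, 0.3387, 0.2276, 0.1429]
t=5: π = [0.2910, 0.3386, 0.2275, 0.1429]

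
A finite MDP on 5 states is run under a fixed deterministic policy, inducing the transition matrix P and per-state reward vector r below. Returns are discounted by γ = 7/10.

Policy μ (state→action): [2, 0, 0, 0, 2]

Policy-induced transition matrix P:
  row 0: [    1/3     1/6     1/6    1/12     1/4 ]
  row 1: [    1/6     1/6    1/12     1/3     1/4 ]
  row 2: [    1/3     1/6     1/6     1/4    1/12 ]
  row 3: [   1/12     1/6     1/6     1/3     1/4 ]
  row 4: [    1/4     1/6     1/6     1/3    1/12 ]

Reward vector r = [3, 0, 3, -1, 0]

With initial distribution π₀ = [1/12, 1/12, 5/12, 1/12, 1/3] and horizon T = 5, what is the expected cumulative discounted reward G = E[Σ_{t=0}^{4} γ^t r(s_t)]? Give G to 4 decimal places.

G = 3.0655

t=0: π = [0.0833, 0.0833, 0.4167, 0.0833, 0.3333], E[r] = 1.4167, γ^t·E[r] = 1.416667, running G = 1.416667
t=1: π = [0.2708, 0.1667, 0.1597, 0.2778, 0.1250], E[r] = 1.0139, γ^t·E[r] = 0.709722, running G = 2.126389
t=2: π = [0.2257, 0.1667, 0.1528, 0.2523, 0.2025], E[r] = 0.8831, γ^t·E[r] = 0.432720, running G = 2.559109
t=3: π = [0.2256, 0.1667, 0.1528, 0.2642, 0.1908], E[r] = 0.8709, γ^t·E[r] = 0.298736, running G = 2.857844
t=4: π = [0.2236, 0.1667, 0.1528, 0.2642, 0.1927], E[r] = 0.8650, γ^t·E[r] = 0.207679, running G = 3.065523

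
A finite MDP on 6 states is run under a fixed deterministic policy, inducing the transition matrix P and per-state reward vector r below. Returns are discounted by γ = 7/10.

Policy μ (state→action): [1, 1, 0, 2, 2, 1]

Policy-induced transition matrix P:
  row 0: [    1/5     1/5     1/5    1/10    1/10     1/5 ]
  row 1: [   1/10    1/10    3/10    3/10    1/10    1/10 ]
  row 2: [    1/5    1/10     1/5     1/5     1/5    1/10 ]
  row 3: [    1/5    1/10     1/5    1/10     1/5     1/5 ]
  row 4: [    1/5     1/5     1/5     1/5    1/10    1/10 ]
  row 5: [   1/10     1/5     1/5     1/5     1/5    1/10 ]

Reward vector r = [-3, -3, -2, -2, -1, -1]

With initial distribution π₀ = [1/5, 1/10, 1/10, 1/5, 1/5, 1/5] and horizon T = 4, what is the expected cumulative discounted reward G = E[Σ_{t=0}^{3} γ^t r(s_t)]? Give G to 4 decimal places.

t=0: π = [0.2000, 0.1000, 0.1000, 0.2000, 0.2000, 0.2000], E[r] = -1.9000, γ^t·E[r] = -1.900000, running G = -1.900000
t=1: π = [0.1700, 0.1600, 0.2100, 0.1700, 0.1500, 0.1400], E[r] = -2.0400, γ^t·E[r] = -1.428000, running G = -3.328000
t=2: π = [0.1700, 0.1460, 0.2160, 0.1820, 0.1520, 0.1340], E[r] = -2.0300, γ^t·E[r] = -0.994700, running G = -4.322700
t=3: π = [0.1720, 0.1456, 0.2146, 0.1794, 0.1532, 0.1352], E[r] = -2.0292, γ^t·E[r] = -0.696016, running G = -5.018716

G = -5.0187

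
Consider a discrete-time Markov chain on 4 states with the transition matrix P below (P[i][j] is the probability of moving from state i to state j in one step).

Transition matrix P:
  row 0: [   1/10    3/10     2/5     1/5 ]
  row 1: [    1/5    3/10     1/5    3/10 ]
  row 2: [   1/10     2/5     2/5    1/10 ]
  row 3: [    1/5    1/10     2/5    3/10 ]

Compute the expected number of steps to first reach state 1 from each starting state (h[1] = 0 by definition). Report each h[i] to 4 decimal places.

First-step conditioning: h[1] = 0; for i ≠ 1, h[i] = 1 + Σ_k P[i][k]·h[k].
  h[0] = 1 + 1/10·h[0] + 2/5·h[2] + 1/5·h[3]
  h[2] = 1 + 1/10·h[0] + 2/5·h[2] + 1/10·h[3]
  h[3] = 1 + 1/5·h[0] + 2/5·h[2] + 3/10·h[3]
Solving the 3×3 linear system over states ≠ 1 gives exactly h = [450/137, 0, 395/137, 550/137] (h[1] = 0 is the target).

h = [3.2847, 0.0000, 2.8832, 4.0146]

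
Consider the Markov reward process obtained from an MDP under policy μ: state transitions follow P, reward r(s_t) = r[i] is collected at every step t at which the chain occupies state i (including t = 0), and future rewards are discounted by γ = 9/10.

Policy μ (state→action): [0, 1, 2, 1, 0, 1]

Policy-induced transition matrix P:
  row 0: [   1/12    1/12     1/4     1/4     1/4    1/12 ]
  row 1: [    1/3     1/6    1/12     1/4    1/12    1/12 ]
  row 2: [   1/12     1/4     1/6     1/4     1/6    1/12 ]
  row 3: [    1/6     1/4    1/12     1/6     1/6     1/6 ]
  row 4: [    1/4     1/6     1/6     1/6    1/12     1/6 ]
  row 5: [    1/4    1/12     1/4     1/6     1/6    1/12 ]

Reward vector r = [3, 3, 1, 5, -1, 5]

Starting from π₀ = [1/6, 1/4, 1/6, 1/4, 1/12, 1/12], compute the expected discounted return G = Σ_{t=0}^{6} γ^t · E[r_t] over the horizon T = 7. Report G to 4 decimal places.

G = 14.4559

t=0: π = [0.1667, 0.2500, 0.1667, 0.2500, 0.0833, 0.0833], E[r] = 3.0000, γ^t·E[r] = 3.000000, running G = 3.000000
t=1: π = [0.1944, 0.1806, 0.1458, 0.2153, 0.1528, 0.1111], E[r] = 2.7500, γ^t·E[r] = 2.475000, running G = 5.475000
t=2: π = [0.1904, 0.1713, 0.1591, 0.2101, 0.1551, 0.1140], E[r] = 2.7095, γ^t·E[r] = 2.194688, running G = 7.669688
t=3: π = [0.1885, 0.1721, 0.1603, 0.2101, 0.1553, 0.1138], E[r] = 2.7058, γ^t·E[r] = 1.972547, running G = 9.642234
t=4: π = [0.1887, 0.1723, 0.1600, 0.2101, 0.1551, 0.1138], E[r] = 2.7073, γ^t·E[r] = 1.776268, running G = 11.418502
t=5: π = [0.1887, 0.1723, 0.1600, 0.2101, 0.1551, 0.1138], E[r] = 2.7073, γ^t·E[r] = 1.598612, running G = 13.017114
t=6: π = [0.1887, 0.1723, 0.1600, 0.2101, 0.1551, 0.1138], E[r] = 2.7072, γ^t·E[r] = 1.438740, running G = 14.455855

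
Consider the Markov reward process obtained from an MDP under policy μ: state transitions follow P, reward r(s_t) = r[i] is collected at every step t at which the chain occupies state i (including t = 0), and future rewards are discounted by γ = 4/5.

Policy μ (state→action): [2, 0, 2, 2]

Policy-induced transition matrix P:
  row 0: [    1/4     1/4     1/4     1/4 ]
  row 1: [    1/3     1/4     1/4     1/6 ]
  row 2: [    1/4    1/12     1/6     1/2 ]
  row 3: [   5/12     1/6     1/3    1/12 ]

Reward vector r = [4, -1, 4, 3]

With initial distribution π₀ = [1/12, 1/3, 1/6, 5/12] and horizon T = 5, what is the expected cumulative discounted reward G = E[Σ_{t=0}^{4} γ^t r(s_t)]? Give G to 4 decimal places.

t=0: π = [0.0833, 0.3333, 0.1667, 0.4167], E[r] = 1.9167, γ^t·E[r] = 1.916667, running G = 1.916667
t=1: π = [0.3472, 0.1875, 0.2708, 0.1944], E[r] = 2.8681, γ^t·E[r] = 2.294444, running G = 4.211111
t=2: π = [0.2980, 0.1887, 0.2436, 0.2697], E[r] = 2.7870, γ^t·E[r] = 1.783704, running G = 5.994815
t=3: π = [0.3107, 0.1869, 0.2522, 0.2502], E[r] = 2.8152, γ^t·E[r] = 1.441358, running G = 7.436173
t=4: π = [0.3073, 0.1871, 0.2498, 0.2558], E[r] = 2.8087, γ^t·E[r] = 1.150423, running G = 8.586596

G = 8.5866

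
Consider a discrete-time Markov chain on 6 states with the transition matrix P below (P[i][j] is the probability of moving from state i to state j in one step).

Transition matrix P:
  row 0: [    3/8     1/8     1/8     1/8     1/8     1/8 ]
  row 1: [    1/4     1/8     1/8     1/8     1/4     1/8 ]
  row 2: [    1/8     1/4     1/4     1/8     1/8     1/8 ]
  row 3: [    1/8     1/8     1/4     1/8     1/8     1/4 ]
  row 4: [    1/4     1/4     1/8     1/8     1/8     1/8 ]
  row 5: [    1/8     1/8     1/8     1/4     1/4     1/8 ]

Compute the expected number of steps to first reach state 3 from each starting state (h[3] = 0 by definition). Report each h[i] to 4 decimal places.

h = [7.1111, 7.1111, 7.1111, 0.0000, 7.1111, 6.2222]

First-step conditioning: h[3] = 0; for i ≠ 3, h[i] = 1 + Σ_k P[i][k]·h[k].
  h[0] = 1 + 3/8·h[0] + 1/8·h[1] + 1/8·h[2] + 1/8·h[4] + 1/8·h[5]
  h[1] = 1 + 1/4·h[0] + 1/8·h[1] + 1/8·h[2] + 1/4·h[4] + 1/8·h[5]
  h[2] = 1 + 1/8·h[0] + 1/4·h[1] + 1/4·h[2] + 1/8·h[4] + 1/8·h[5]
  h[4] = 1 + 1/4·h[0] + 1/4·h[1] + 1/8·h[2] + 1/8·h[4] + 1/8·h[5]
  h[5] = 1 + 1/8·h[0] + 1/8·h[1] + 1/8·h[2] + 1/4·h[4] + 1/8·h[5]
Solving the 5×5 linear system over states ≠ 3 gives exactly h = [64/9, 64/9, 64/9, 0, 64/9, 56/9] (h[3] = 0 is the target).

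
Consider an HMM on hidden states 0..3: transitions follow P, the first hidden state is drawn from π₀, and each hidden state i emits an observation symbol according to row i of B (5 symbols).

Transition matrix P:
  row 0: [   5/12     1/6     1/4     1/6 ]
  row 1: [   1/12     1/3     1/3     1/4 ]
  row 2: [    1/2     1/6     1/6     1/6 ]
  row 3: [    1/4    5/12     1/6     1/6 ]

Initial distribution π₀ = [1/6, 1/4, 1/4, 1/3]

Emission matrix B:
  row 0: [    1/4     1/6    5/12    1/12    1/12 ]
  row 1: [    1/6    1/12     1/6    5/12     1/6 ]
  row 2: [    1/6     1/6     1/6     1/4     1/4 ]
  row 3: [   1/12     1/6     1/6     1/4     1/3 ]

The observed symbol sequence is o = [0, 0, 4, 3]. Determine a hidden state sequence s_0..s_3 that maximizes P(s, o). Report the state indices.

path = [2, 0, 3, 1]

t=0: δ = [4.167e-02, 4.167e-02, 4.167e-02, 2.778e-02]  (obs o_0=0)
t=1: δ = [5.208e-03, 2.315e-03, 2.315e-03, 8.681e-04]  ψ = [2, 1, 1, 1]  (obs o_1=0)
t=2: δ = [1.808e-04, 1.447e-04, 3.255e-04, 2.894e-04]  ψ = [0, 0, 0, 0]  (obs o_2=4)
t=3: δ = [1.356e-05, 5.023e-05, 1.356e-05, 1.356e-05]  ψ = [2, 3, 2, 2]  (obs o_3=3)
backtrack: best end state = 1; path = [2, 0, 3, 1]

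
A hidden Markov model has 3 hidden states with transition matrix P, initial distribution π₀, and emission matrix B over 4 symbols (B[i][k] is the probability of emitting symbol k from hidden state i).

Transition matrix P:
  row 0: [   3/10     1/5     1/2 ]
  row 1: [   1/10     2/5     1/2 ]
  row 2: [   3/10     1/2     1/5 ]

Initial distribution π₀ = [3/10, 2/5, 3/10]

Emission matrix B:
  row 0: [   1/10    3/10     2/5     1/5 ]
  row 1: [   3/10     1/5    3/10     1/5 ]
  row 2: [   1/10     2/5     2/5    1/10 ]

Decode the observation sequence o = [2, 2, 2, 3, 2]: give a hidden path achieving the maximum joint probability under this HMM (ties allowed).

path = [2, 1, 2, 1, 2]

t=0: δ = [1.200e-01, 1.200e-01, 1.200e-01]  (obs o_0=2)
t=1: δ = [1.440e-02, 1.800e-02, 2.400e-02]  ψ = [0, 2, 0]  (obs o_1=2)
t=2: δ = [2.880e-03, 3.600e-03, 3.600e-03]  ψ = [2, 2, 1]  (obs o_2=2)
t=3: δ = [2.160e-04, 3.600e-04, 1.800e-04]  ψ = [2, 2, 1]  (obs o_3=3)
t=4: δ = [2.592e-05, 4.320e-05, 7.200e-05]  ψ = [0, 1, 1]  (obs o_4=2)
backtrack: best end state = 2; path = [2, 1, 2, 1, 2]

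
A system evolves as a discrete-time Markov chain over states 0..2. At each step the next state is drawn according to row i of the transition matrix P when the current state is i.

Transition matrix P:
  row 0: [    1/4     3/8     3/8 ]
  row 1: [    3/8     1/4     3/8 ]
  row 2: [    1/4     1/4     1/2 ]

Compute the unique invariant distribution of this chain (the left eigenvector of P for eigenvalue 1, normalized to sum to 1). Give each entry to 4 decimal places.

π = [0.2857, 0.2857, 0.4286]

Balance equations π_j = Σ_i π_i·P[i][j]:
  π_0 = 1/4·π_0 + 3/8·π_1 + 1/4·π_2
  π_1 = 3/8·π_0 + 1/4·π_1 + 1/4·π_2
  normalize: π_0 + π_1 + π_2 = 1
Solving the linear system gives exactly π = [2/7, 2/7, 3/7].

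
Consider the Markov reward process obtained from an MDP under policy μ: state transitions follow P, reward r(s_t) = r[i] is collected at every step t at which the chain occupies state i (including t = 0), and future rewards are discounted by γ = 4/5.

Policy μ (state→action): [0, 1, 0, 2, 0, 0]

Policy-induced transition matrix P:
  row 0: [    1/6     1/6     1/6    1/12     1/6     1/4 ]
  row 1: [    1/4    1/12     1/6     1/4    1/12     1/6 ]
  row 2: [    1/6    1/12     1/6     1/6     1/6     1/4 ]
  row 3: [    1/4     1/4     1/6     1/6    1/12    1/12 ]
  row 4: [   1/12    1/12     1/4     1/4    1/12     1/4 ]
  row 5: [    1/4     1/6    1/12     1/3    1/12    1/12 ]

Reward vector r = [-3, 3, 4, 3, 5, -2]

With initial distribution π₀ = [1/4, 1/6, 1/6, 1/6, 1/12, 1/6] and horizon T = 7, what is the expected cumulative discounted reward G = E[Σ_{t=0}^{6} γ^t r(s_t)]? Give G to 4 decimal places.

t=0: π = [0.2500, 0.1667, 0.1667, 0.1667, 0.0833, 0.1667], E[r] = 1.0000, γ^t·E[r] = 1.000000, running G = 1.000000
t=1: π = [0.2014, 0.1458, 0.1597, 0.1944, 0.1181, 0.1806], E[r] = 1.2847, γ^t·E[r] = 1.027778, running G = 2.027778
t=2: π = [0.2002, 0.1476, 0.1615, 0.2020, 0.1134, 0.1753], E[r] = 1.3102, γ^t·E[r] = 0.838519, running G = 2.866296
t=3: π = [0.2010, 0.1483, 0.1615, 0.2010, 0.1135, 0.1748], E[r] = 1.3086, γ^t·E[r] = 0.670025, running G = 3.536321
t=4: π = [0.2009, 0.1481, 0.1616, 0.2009, 0.1135, 0.1750], E[r] = 1.3083, γ^t·E[r] = 0.535867, running G = 4.072188
t=5: π = [0.2009, 0.1481, 0.1615, 0.2009, 0.1135, 0.1750], E[r] = 1.3083, γ^t·E[r] = 0.428715, running G = 4.500903
t=6: π = [0.2009, 0.1481, 0.1615, 0.2009, 0.1135, 0.1750], E[r] = 1.3083, γ^t·E[r] = 0.342974, running G = 4.843877

G = 4.8439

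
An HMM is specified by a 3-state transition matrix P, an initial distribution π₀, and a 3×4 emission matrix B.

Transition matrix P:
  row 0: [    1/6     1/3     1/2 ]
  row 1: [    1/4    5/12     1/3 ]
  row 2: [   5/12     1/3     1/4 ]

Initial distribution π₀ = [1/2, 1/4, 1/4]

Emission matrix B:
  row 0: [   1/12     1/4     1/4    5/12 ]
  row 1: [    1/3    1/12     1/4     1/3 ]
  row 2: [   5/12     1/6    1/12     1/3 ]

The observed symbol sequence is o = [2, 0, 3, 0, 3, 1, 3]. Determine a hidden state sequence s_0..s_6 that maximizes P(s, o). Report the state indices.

path = [0, 2, 0, 2, 0, 2, 0]

t=0: δ = [1.250e-01, 6.250e-02, 2.083e-02]  (obs o_0=2)
t=1: δ = [1.736e-03, 1.389e-02, 2.604e-02]  ψ = [0, 0, 0]  (obs o_1=0)
t=2: δ = [4.521e-03, 2.894e-03, 2.170e-03]  ψ = [2, 2, 2]  (obs o_2=3)
t=3: δ = [7.535e-05, 5.023e-04, 9.419e-04]  ψ = [2, 0, 0]  (obs o_3=0)
t=4: δ = [1.635e-04, 1.047e-04, 7.849e-05]  ψ = [2, 2, 2]  (obs o_4=3)
t=5: δ = [8.176e-06, 4.542e-06, 1.363e-05]  ψ = [2, 0, 0]  (obs o_5=1)
t=6: δ = [2.366e-06, 1.514e-06, 1.363e-06]  ψ = [2, 2, 0]  (obs o_6=3)
backtrack: best end state = 0; path = [0, 2, 0, 2, 0, 2, 0]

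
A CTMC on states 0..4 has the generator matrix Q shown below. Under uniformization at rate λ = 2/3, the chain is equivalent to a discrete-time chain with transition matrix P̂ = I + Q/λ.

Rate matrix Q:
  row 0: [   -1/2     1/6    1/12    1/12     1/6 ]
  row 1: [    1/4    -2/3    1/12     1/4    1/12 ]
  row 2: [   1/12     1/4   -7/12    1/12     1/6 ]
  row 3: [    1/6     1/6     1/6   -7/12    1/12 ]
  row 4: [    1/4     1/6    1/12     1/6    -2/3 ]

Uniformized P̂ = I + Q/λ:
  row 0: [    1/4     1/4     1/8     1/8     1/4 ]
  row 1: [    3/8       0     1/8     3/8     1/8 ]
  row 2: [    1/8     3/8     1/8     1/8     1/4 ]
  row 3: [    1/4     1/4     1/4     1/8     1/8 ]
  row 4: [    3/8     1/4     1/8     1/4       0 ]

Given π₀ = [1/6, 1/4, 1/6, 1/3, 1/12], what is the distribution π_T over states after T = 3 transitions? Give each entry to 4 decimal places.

t=0: π = [0.1667, 0.2500, 0.1667, 0.3333, 0.0833]
t=1: π = [0.2708, 0.2083, 0.1667, 0.1979, 0.1563]
t=2: π = [0.2747, 0.2188, 0.1497, 0.1966, 0.1602]
t=3: π = [0.2786, 0.2140, 0.1496, 0.1997, 0.1580]

π = [0.2786, 0.2140, 0.1496, 0.1997, 0.1580]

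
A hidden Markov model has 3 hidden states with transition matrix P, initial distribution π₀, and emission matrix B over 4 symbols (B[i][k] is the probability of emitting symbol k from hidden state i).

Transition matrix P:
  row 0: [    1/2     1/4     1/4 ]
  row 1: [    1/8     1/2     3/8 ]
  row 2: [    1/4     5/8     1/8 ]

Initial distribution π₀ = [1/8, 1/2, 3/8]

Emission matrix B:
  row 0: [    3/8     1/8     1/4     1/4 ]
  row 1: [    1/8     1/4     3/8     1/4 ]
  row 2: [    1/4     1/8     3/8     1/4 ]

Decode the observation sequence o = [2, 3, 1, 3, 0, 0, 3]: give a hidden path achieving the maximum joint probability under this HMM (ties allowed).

t=0: δ = [3.125e-02, 1.875e-01, 1.406e-01]  (obs o_0=2)
t=1: δ = [8.789e-03, 2.344e-02, 1.758e-02]  ψ = [2, 1, 1]  (obs o_1=3)
t=2: δ = [5.493e-04, 2.930e-03, 1.099e-03]  ψ = [0, 1, 1]  (obs o_2=1)
t=3: δ = [9.155e-05, 3.662e-04, 2.747e-04]  ψ = [1, 1, 1]  (obs o_3=3)
t=4: δ = [2.575e-05, 2.289e-05, 3.433e-05]  ψ = [2, 1, 1]  (obs o_4=0)
t=5: δ = [4.828e-06, 2.682e-06, 2.146e-06]  ψ = [0, 2, 1]  (obs o_5=0)
t=6: δ = [6.035e-07, 3.353e-07, 3.017e-07]  ψ = [0, 1, 0]  (obs o_6=3)
backtrack: best end state = 0; path = [1, 1, 1, 2, 0, 0, 0]

path = [1, 1, 1, 2, 0, 0, 0]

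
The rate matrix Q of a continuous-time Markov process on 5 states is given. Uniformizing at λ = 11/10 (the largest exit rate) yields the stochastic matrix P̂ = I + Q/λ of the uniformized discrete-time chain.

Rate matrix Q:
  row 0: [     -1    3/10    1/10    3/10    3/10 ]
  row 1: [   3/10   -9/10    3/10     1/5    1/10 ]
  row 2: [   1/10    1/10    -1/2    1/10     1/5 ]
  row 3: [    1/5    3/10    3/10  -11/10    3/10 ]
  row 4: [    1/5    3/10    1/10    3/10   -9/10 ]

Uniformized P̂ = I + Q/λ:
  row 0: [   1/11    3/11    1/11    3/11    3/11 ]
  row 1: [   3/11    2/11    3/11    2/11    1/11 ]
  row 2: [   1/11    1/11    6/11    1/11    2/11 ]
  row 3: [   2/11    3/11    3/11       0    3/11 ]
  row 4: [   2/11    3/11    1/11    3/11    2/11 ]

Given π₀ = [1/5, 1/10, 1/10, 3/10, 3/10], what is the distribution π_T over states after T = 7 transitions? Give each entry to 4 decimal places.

π = [0.1596, 0.2022, 0.2869, 0.1589, 0.1924]

t=0: π = [0.2000, 0.1000, 0.1000, 0.3000, 0.3000]
t=1: π = [0.1636, 0.2455, 0.2091, 0.1636, 0.2182]
t=2: π = [0.1702, 0.2124, 0.2603, 0.1678, 0.1893]
t=3: π = [0.1620, 0.2061, 0.2784, 0.1603, 0.1932]
t=4: π = [0.1605, 0.2034, 0.2841, 0.1597, 0.1924]
t=5: π = [0.1599, 0.2026, 0.2860, 0.1590, 0.1924]
t=6: π = [0.1597, 0.2023, 0.2867, 0.1589, 0.1924]
t=7: π = [0.1596, 0.2022, 0.2869, 0.1589, 0.1924]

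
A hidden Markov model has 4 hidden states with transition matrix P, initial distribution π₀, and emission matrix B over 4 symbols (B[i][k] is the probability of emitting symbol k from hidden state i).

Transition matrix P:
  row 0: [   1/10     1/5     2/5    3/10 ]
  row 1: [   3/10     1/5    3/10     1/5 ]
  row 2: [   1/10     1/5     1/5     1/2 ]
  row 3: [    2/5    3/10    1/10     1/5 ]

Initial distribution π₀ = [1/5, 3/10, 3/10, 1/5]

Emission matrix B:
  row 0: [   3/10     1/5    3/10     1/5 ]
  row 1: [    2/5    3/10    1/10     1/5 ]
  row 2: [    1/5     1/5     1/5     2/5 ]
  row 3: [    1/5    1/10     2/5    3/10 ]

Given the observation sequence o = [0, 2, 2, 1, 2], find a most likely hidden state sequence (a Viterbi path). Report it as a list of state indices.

path = [2, 3, 0, 2, 3]

t=0: δ = [6.000e-02, 1.200e-01, 6.000e-02, 4.000e-02]  (obs o_0=0)
t=1: δ = [1.080e-02, 2.400e-03, 7.200e-03, 1.200e-02]  ψ = [1, 1, 1, 2]  (obs o_1=2)
t=2: δ = [1.440e-03, 3.600e-04, 8.640e-04, 1.440e-03]  ψ = [3, 3, 0, 2]  (obs o_2=2)
t=3: δ = [1.152e-04, 1.296e-04, 1.152e-04, 4.320e-05]  ψ = [3, 3, 0, 0]  (obs o_3=1)
t=4: δ = [1.166e-05, 2.592e-06, 9.216e-06, 2.304e-05]  ψ = [1, 1, 0, 2]  (obs o_4=2)
backtrack: best end state = 3; path = [2, 3, 0, 2, 3]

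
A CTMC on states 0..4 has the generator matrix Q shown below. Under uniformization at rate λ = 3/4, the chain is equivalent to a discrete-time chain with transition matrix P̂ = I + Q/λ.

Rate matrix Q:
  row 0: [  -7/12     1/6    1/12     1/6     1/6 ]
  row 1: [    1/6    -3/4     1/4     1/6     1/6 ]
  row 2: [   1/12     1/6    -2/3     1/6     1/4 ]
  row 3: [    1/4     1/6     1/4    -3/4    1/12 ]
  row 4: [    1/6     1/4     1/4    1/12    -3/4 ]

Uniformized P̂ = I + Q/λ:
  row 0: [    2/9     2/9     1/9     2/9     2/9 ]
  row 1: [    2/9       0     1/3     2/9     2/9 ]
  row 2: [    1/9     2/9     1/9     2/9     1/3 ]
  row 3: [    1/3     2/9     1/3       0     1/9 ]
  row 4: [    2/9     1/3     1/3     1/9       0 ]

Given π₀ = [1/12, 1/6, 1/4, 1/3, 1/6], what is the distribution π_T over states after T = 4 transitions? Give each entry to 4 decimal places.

π = [0.2138, 0.1981, 0.2325, 0.1659, 0.1898]

t=0: π = [0.0833, 0.1667, 0.2500, 0.3333, 0.1667]
t=1: π = [0.2315, 0.2037, 0.2593, 0.1296, 0.1759]
t=2: π = [0.2078, 0.1965, 0.2243, 0.1739, 0.1975]
t=3: π = [0.2166, 0.2005, 0.2373, 0.1616, 0.1839]
t=4: π = [0.2138, 0.1981, 0.2325, 0.1659, 0.1898]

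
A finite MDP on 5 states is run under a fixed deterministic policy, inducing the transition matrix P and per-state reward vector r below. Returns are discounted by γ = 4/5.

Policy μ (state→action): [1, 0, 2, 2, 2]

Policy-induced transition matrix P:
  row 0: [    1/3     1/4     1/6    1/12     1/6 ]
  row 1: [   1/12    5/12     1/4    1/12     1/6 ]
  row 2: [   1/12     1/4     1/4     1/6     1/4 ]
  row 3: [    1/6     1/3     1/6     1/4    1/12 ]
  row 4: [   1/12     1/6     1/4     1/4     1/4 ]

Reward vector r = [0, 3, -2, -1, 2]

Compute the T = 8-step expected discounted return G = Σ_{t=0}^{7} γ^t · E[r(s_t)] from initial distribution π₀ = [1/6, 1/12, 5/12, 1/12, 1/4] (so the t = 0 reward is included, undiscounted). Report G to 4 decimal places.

G = 1.7991

t=0: π = [0.1667, 0.0833, 0.4167, 0.0833, 0.2500], E[r] = -0.1667, γ^t·E[r] = -0.166667, running G = -0.166667
t=1: π = [0.1319, 0.2500, 0.2292, 0.1736, 0.2153], E[r] = 0.5486, γ^t·E[r] = 0.438889, running G = 0.272222
t=2: π = [0.1308, 0.2882, 0.2245, 0.1672, 0.1892], E[r] = 0.6267, γ^t·E[r] = 0.401111, running G = 0.673333
t=3: π = [0.1300, 0.2962, 0.2252, 0.1615, 0.1872], E[r] = 0.6512, γ^t·E[r] = 0.333432, running G = 1.006765
t=4: π = [0.1293, 0.2972, 0.2257, 0.1602, 0.1876], E[r] = 0.6552, γ^t·E[r] = 0.268360, running G = 1.275126
t=5: π = [0.1290, 0.2973, 0.2259, 0.1601, 0.1878], E[r] = 0.6554, γ^t·E[r] = 0.214769, running G = 1.489895
t=6: π = [0.1289, 0.2972, 0.2259, 0.1601, 0.1878], E[r] = 0.6554, γ^t·E[r] = 0.171797, running G = 1.661692
t=7: π = [0.1289, 0.2972, 0.2259, 0.1601, 0.1878], E[r] = 0.6553, γ^t·E[r] = 0.137432, running G = 1.799125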